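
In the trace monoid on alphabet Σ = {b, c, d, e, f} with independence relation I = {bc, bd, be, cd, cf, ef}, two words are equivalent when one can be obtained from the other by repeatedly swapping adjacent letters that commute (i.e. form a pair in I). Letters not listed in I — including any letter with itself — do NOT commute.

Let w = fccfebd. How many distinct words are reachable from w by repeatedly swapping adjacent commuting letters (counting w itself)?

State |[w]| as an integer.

30

0(f) covers ∅
1(c) covers ∅
2(c) covers 1:c
3(f) covers 0:f
4(e) covers 2:c
5(b) covers 3:f
6(d) covers 3:f, 4:e
floor of heap: 0:f, 1:c
completions by unplaced set U, small U first (add the entries for U minus each lowest piece of U):
  |U|=1: {5}:1  {6}:1
  |U|=2: {4,6}:1  {5,6}:2
  |U|=3: {2,4,6}:1  {3,5,6}:2  {4,5,6}:3
  |U|=4: {0,3,5,6}:2  {1,2,4,6}:1  {2,4,5,6}:4  {3,4,5,6}:5
  |U|=5: {0,3,4,5,6}:7  {1,2,4,5,6}:5  {2,3,4,5,6}:9
  start at 0(f): 14
  start at 1(c): 16
sum over floor = 30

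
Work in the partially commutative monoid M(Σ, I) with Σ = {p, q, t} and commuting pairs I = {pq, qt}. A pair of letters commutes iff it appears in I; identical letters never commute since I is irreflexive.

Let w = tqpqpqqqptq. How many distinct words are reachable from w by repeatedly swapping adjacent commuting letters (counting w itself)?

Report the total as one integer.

0(t) covers ∅
1(q) covers ∅
2(p) covers 0:t
3(q) covers 1:q
4(p) covers 2:p
5(q) covers 3:q
6(q) covers 5:q
7(q) covers 6:q
8(p) covers 4:p
9(t) covers 8:p
10(q) covers 7:q
floor of heap: 0:t, 1:q
completions by unplaced set U, small U first (add the entries for U minus each lowest piece of U):
  |U|=1: {9}:1  {10}:1
  |U|=2: {7,10}:1  {8,9}:1  {9,10}:2
  |U|=3: {4,8,9}:1  {6,7,10}:1  {7,9,10}:3  {8,9,10}:3
  |U|=4: {2,4,8,9}:1  {4,8,9,10}:4  {5,6,7,10}:1  {6,7,9,10}:4  {7,8,9,10}:6
  |U|=5: {0,2,4,8,9}:1  {2,4,8,9,10}:5  {3,5,6,7,10}:1  {4,7,8,9,10}:10  {5,6,7,9,10}:5  {6,7,8,9,10}:10
  |U|=6: {0,2,4,8,9,10}:6  {1,3,5,6,7,10}:1  {2,4,7,8,9,10}:15  {3,5,6,7,9,10}:6  {4,6,7,8,9,10}:20  {5,6,7,8,9,10}:15
  |U|=7: {0,2,4,7,8,9,10}:21  {1,3,5,6,7,9,10}:7  {2,4,6,7,8,9,10}:35  {3,5,6,7,8,9,10}:21  {4,5,6,7,8,9,10}:35
  |U|=8: {0,2,4,6,7,8,9,10}:56  {1,3,5,6,7,8,9,10}:28  {2,4,5,6,7,8,9,10}:70  {3,4,5,6,7,8,9,10}:56
  |U|=9: {0,2,4,5,6,7,8,9,10}:126  {1,3,4,5,6,7,8,9,10}:84  {2,3,4,5,6,7,8,9,10}:126
  start at 0(t): 210
  start at 1(q): 252
sum over floor = 462

462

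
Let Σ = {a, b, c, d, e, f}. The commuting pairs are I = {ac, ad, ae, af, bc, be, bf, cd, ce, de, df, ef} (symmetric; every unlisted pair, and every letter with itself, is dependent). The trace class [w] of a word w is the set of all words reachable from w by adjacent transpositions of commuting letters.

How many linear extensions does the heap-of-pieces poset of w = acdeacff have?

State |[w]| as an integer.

840

drop 0:a onto floor
drop 1:c onto floor
drop 2:d onto floor
drop 3:e onto floor
drop 4:a onto {0:a}
drop 5:c onto {1:c}
drop 6:f onto {5:c}
drop 7:f onto {6:f}
ground layer = {0:a, 1:c, 2:d, 3:e}
drop-orders for the pieces not yet dropped (sum over which currently-grounded one goes next):
  1 to go: {2} 1  {3} 1  {4} 1  {7} 1
  2 to go: {0,4} 1  {2,3} 2  {2,4} 2  {2,7} 2  {3,4} 2  {3,7} 2  {4,7} 2  {6,7} 1
  3 to go: {0,2,4} 3  {0,3,4} 3  {0,4,7} 3  {2,3,4} 6  {2,3,7} 6  {2,4,7} 6  {2,6,7} 3  {3,4,7} 6  {3,6,7} 3  {4,6,7} 3  {5,6,7} 1
  4 to go: {0,2,3,4} 12  {0,2,4,7} 12  {0,3,4,7} 12  {0,4,6,7} 6  {1,5,6,7} 1  {2,3,4,7} 24  {2,3,6,7} 12  {2,4,6,7} 12  {2,5,6,7} 4  {3,4,6,7} 12  {3,5,6,7} 4  {4,5,6,7} 4
  5 to go: {0,2,3,4,7} 60  {0,2,4,6,7} 30  {0,3,4,6,7} 30  {0,4,5,6,7} 10  {1,2,5,6,7} 5  {1,3,5,6,7} 5  {1,4,5,6,7} 5  {2,3,4,6,7} 60  {2,3,5,6,7} 20  {2,4,5,6,7} 20  {3,4,5,6,7} 20
  6 to go: {0,1,4,5,6,7} 15  {0,2,3,4,6,7} 180  {0,2,4,5,6,7} 60  {0,3,4,5,6,7} 60  {1,2,3,5,6,7} 30  {1,2,4,5,6,7} 30  {1,3,4,5,6,7} 30  {2,3,4,5,6,7} 120
  if 0:a drops first: 210 orders
  if 1:c drops first: 420 orders
  if 2:d drops first: 105 orders
  if 3:e drops first: 105 orders
heap linearizations: 840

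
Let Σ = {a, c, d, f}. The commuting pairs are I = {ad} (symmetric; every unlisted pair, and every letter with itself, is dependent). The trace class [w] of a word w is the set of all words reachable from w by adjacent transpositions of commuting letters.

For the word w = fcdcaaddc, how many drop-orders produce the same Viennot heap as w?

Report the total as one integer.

0(f) covers ∅
1(c) covers 0:f
2(d) covers 1:c
3(c) covers 2:d
4(a) covers 3:c
5(a) covers 4:a
6(d) covers 3:c
7(d) covers 6:d
8(c) covers 5:a, 7:d
floor of heap: 0:f
completions by unplaced set U, small U first (add the entries for U minus each lowest piece of U):
  |U|=1: {8}:1
  |U|=2: {5,8}:1  {7,8}:1
  |U|=3: {4,5,8}:1  {5,7,8}:2  {6,7,8}:1
  |U|=4: {4,5,7,8}:3  {5,6,7,8}:3
  |U|=5: {4,5,6,7,8}:6
  |U|=6: {3,4,5,6,7,8}:6
  |U|=7: {2,3,4,5,6,7,8}:6
  start at 0(f): 6

6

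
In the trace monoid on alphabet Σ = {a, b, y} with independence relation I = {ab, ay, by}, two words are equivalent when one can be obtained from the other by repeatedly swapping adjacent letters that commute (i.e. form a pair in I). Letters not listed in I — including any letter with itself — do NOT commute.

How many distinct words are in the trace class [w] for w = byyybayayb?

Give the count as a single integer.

piece 0:b — minimal
piece 1:y — minimal
piece 2:y rests on {1:y}
piece 3:y rests on {2:y}
piece 4:b rests on {0:b}
piece 5:a — minimal
piece 6:y rests on {3:y}
piece 7:a rests on {5:a}
piece 8:y rests on {6:y}
piece 9:b rests on {4:b}
minimal pieces: {0:b, 1:y, 5:a}
ways to finish when only these pieces remain (= sum over removing one remaining piece with nothing left below it):
  1 left: {7}→1  {8}→1  {9}→1
  2 left: {4,9}→1  {5,7}→1  {6,8}→1  {7,8}→2  {7,9}→2  {8,9}→2
  3 left: {0,4,9}→1  {3,6,8}→1  {4,7,9}→3  {4,8,9}→3  {5,7,8}→3  {5,7,9}→3  {6,7,8}→3  {6,8,9}→3  {7,8,9}→6
  4 left: {0,4,7,9}→4  {0,4,8,9}→4  {2,3,6,8}→1  {3,6,7,8}→4  {3,6,8,9}→4  {4,5,7,9}→6  {4,6,8,9}→6  {4,7,8,9}→12  {5,6,7,8}→6  {5,7,8,9}→12  {6,7,8,9}→12
  5 left: {0,4,5,7,9}→10  {0,4,6,8,9}→10  {0,4,7,8,9}→20  {1,2,3,6,8}→1  {2,3,6,7,8}→5  {2,3,6,8,9}→5  {3,4,6,8,9}→10  {3,5,6,7,8}→10  {3,6,7,8,9}→20  {4,5,7,8,9}→30  {4,6,7,8,9}→30  {5,6,7,8,9}→30
  6 left: {0,3,4,6,8,9}→20  {0,4,5,7,8,9}→60  {0,4,6,7,8,9}→60  {1,2,3,6,7,8}→6  {1,2,3,6,8,9}→6  {2,3,4,6,8,9}→15  {2,3,5,6,7,8}→15  {2,3,6,7,8,9}→30  {3,4,6,7,8,9}→60  {3,5,6,7,8,9}→60  {4,5,6,7,8,9}→90
  7 left: {0,2,3,4,6,8,9}→35  {0,3,4,6,7,8,9}→140  {0,4,5,6,7,8,9}→210  {1,2,3,4,6,8,9}→21  {1,2,3,5,6,7,8}→21  {1,2,3,6,7,8,9}→42  {2,3,4,6,7,8,9}→105  {2,3,5,6,7,8,9}→105  {3,4,5,6,7,8,9}→210
  8 left: {0,1,2,3,4,6,8,9}→56  {0,2,3,4,6,7,8,9}→280  {0,3,4,5,6,7,8,9}→560  {1,2,3,4,6,7,8,9}→168  {1,2,3,5,6,7,8,9}→168  {2,3,4,5,6,7,8,9}→420
  placing 0:b first → 756 extensions
  placing 1:y first → 1260 extensions
  placing 5:a first → 504 extensions
total linear extensions = 2520

2520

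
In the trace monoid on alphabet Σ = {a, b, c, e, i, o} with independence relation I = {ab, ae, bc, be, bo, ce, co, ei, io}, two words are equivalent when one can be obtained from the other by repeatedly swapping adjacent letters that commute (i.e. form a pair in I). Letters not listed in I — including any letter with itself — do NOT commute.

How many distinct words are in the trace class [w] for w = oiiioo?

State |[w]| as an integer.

20

piece 0:o — minimal
piece 1:i — minimal
piece 2:i rests on {1:i}
piece 3:i rests on {2:i}
piece 4:o rests on {0:o}
piece 5:o rests on {4:o}
minimal pieces: {0:o, 1:i}
ways to finish when only these pieces remain (= sum over removing one remaining piece with nothing left below it):
  1 left: {3}→1  {5}→1
  2 left: {2,3}→1  {3,5}→2  {4,5}→1
  3 left: {0,4,5}→1  {1,2,3}→1  {2,3,5}→3  {3,4,5}→3
  4 left: {0,3,4,5}→4  {1,2,3,5}→4  {2,3,4,5}→6
  placing 0:o first → 10 extensions
  placing 1:i first → 10 extensions
total linear extensions = 20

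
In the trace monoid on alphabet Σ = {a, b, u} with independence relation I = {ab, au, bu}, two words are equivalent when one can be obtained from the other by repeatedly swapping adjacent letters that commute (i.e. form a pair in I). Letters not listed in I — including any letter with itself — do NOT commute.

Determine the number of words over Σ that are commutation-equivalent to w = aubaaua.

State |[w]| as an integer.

105

#0=a has no predecessor
#1=u has no predecessor
#2=b has no predecessor
#3=a depends on [0:a]
#4=a depends on [3:a]
#5=u depends on [1:u]
#6=a depends on [4:a]
sources: [0:a, 1:u, 2:b]
N(rest) = Σ N(rest − s) over sources s of rest; N(one piece) = 1:
  size 1 → [2]=1  [5]=1  [6]=1
  size 2 → [1,5]=1  [2,5]=2  [2,6]=2  [4,6]=1  [5,6]=2
  size 3 → [1,2,5]=3  [1,5,6]=3  [2,4,6]=3  [2,5,6]=6  [3,4,6]=1  [4,5,6]=3
  size 4 → [0,3,4,6]=1  [1,2,5,6]=12  [1,4,5,6]=6  [2,3,4,6]=4  [2,4,5,6]=12  [3,4,5,6]=4
  size 5 → [0,2,3,4,6]=5  [0,3,4,5,6]=5  [1,2,4,5,6]=30  [1,3,4,5,6]=10  [2,3,4,5,6]=20
  first=0(a) contributes 60
  first=1(u) contributes 30
  first=2(b) contributes 15
|[w]| = 105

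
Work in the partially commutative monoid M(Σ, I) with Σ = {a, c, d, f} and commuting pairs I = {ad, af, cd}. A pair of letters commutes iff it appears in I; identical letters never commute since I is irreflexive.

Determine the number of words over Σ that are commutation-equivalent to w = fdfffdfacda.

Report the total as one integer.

25

piece 0:f — minimal
piece 1:d rests on {0:f}
piece 2:f rests on {1:d}
piece 3:f rests on {2:f}
piece 4:f rests on {3:f}
piece 5:d rests on {4:f}
piece 6:f rests on {5:d}
piece 7:a — minimal
piece 8:c rests on {6:f, 7:a}
piece 9:d rests on {6:f}
piece 10:a rests on {8:c}
minimal pieces: {0:f, 7:a}
ways to finish when only these pieces remain (= sum over removing one remaining piece with nothing left below it):
  1 left: {9}→1  {10}→1
  2 left: {8,10}→1  {9,10}→2
  3 left: {7,8,10}→1  {8,9,10}→3
  4 left: {6,8,9,10}→3  {7,8,9,10}→4
  5 left: {5,6,8,9,10}→3  {6,7,8,9,10}→7
  6 left: {4,5,6,8,9,10}→3  {5,6,7,8,9,10}→10
  7 left: {3,4,5,6,8,9,10}→3  {4,5,6,7,8,9,10}→13
  8 left: {2,3,4,5,6,8,9,10}→3  {3,4,5,6,7,8,9,10}→16
  9 left: {1,2,3,4,5,6,8,9,10}→3  {2,3,4,5,6,7,8,9,10}→19
  placing 0:f first → 22 extensions
  placing 7:a first → 3 extensions
total linear extensions = 25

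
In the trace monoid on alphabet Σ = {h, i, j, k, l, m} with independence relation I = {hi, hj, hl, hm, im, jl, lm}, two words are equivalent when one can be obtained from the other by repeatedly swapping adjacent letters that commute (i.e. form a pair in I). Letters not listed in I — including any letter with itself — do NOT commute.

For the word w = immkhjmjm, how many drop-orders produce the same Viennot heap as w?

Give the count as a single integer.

drop 0:i onto floor
drop 1:m onto floor
drop 2:m onto {1:m}
drop 3:k onto {0:i, 2:m}
drop 4:h onto {3:k}
drop 5:j onto {3:k}
drop 6:m onto {5:j}
drop 7:j onto {6:m}
drop 8:m onto {7:j}
ground layer = {0:i, 1:m}
drop-orders for the pieces not yet dropped (sum over which currently-grounded one goes next):
  1 to go: {4} 1  {8} 1
  2 to go: {4,8} 2  {7,8} 1
  3 to go: {4,7,8} 3  {6,7,8} 1
  4 to go: {4,6,7,8} 4  {5,6,7,8} 1
  5 to go: {4,5,6,7,8} 5
  6 to go: {3,4,5,6,7,8} 5
  7 to go: {0,3,4,5,6,7,8} 5  {2,3,4,5,6,7,8} 5
  if 0:i drops first: 5 orders
  if 1:m drops first: 10 orders
heap linearizations: 15

15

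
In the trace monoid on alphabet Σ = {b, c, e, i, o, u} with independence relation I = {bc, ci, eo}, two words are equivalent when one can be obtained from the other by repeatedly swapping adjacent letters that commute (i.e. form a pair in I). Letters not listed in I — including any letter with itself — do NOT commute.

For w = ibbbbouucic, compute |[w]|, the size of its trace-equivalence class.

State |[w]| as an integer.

3

0(i) covers ∅
1(b) covers 0:i
2(b) covers 1:b
3(b) covers 2:b
4(b) covers 3:b
5(o) covers 4:b
6(u) covers 5:o
7(u) covers 6:u
8(c) covers 7:u
9(i) covers 7:u
10(c) covers 8:c
floor of heap: 0:i
completions by unplaced set U, small U first (add the entries for U minus each lowest piece of U):
  |U|=1: {9}:1  {10}:1
  |U|=2: {8,10}:1  {9,10}:2
  |U|=3: {8,9,10}:3
  |U|=4: {7,8,9,10}:3
  |U|=5: {6,7,8,9,10}:3
  |U|=6: {5,6,7,8,9,10}:3
  |U|=7: {4,5,6,7,8,9,10}:3
  |U|=8: {3,4,5,6,7,8,9,10}:3
  |U|=9: {2,3,4,5,6,7,8,9,10}:3
  start at 0(i): 3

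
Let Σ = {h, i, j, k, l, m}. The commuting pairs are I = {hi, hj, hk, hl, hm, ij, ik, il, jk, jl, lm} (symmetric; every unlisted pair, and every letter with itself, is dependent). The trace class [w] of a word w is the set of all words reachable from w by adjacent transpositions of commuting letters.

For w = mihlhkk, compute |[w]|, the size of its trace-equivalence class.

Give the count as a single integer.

drop 0:m onto floor
drop 1:i onto {0:m}
drop 2:h onto floor
drop 3:l onto floor
drop 4:h onto {2:h}
drop 5:k onto {0:m, 3:l}
drop 6:k onto {5:k}
ground layer = {0:m, 2:h, 3:l}
drop-orders for the pieces not yet dropped (sum over which currently-grounded one goes next):
  1 to go: {1} 1  {4} 1  {6} 1
  2 to go: {1,4} 2  {1,6} 2  {2,4} 1  {4,6} 2  {5,6} 1
  3 to go: {1,2,4} 3  {1,4,6} 6  {1,5,6} 3  {2,4,6} 3  {3,5,6} 1  {4,5,6} 3
  4 to go: {0,1,5,6} 3  {1,2,4,6} 12  {1,3,5,6} 4  {1,4,5,6} 12  {2,4,5,6} 6  {3,4,5,6} 4
  5 to go: {0,1,3,5,6} 7  {0,1,4,5,6} 15  {1,2,4,5,6} 30  {1,3,4,5,6} 20  {2,3,4,5,6} 10
  if 0:m drops first: 60 orders
  if 2:h drops first: 42 orders
  if 3:l drops first: 45 orders
heap linearizations: 147

147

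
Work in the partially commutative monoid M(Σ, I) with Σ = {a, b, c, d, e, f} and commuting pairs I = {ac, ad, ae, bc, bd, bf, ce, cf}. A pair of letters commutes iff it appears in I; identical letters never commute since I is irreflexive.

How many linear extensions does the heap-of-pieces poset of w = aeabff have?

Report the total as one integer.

0(a) covers ∅
1(e) covers ∅
2(a) covers 0:a
3(b) covers 1:e, 2:a
4(f) covers 1:e, 2:a
5(f) covers 4:f
floor of heap: 0:a, 1:e
completions by unplaced set U, small U first (add the entries for U minus each lowest piece of U):
  |U|=1: {3}:1  {5}:1
  |U|=2: {3,5}:2  {4,5}:1
  |U|=3: {3,4,5}:3
  |U|=4: {1,3,4,5}:3  {2,3,4,5}:3
  start at 0(a): 6
  start at 1(e): 3
sum over floor = 9

9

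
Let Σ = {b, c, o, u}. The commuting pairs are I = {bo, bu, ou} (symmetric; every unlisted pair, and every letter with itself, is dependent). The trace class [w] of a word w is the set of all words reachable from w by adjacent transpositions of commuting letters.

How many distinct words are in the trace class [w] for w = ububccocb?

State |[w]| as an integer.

piece 0:u — minimal
piece 1:b — minimal
piece 2:u rests on {0:u}
piece 3:b rests on {1:b}
piece 4:c rests on {2:u, 3:b}
piece 5:c rests on {4:c}
piece 6:o rests on {5:c}
piece 7:c rests on {6:o}
piece 8:b rests on {7:c}
minimal pieces: {0:u, 1:b}
ways to finish when only these pieces remain (= sum over removing one remaining piece with nothing left below it):
  1 left: {8}→1
  2 left: {7,8}→1
  3 left: {6,7,8}→1
  4 left: {5,6,7,8}→1
  5 left: {4,5,6,7,8}→1
  6 left: {2,4,5,6,7,8}→1  {3,4,5,6,7,8}→1
  7 left: {0,2,4,5,6,7,8}→1  {1,3,4,5,6,7,8}→1  {2,3,4,5,6,7,8}→2
  placing 0:u first → 3 extensions
  placing 1:b first → 3 extensions
total linear extensions = 6

6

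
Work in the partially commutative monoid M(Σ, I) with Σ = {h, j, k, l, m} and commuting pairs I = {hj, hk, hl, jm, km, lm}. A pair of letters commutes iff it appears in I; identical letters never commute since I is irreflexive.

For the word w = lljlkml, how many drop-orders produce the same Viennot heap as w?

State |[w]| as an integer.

piece 0:l — minimal
piece 1:l rests on {0:l}
piece 2:j rests on {1:l}
piece 3:l rests on {2:j}
piece 4:k rests on {3:l}
piece 5:m — minimal
piece 6:l rests on {4:k}
minimal pieces: {0:l, 5:m}
ways to finish when only these pieces remain (= sum over removing one remaining piece with nothing left below it):
  1 left: {5}→1  {6}→1
  2 left: {4,6}→1  {5,6}→2
  3 left: {3,4,6}→1  {4,5,6}→3
  4 left: {2,3,4,6}→1  {3,4,5,6}→4
  5 left: {1,2,3,4,6}→1  {2,3,4,5,6}→5
  placing 0:l first → 6 extensions
  placing 5:m first → 1 extensions
total linear extensions = 7

7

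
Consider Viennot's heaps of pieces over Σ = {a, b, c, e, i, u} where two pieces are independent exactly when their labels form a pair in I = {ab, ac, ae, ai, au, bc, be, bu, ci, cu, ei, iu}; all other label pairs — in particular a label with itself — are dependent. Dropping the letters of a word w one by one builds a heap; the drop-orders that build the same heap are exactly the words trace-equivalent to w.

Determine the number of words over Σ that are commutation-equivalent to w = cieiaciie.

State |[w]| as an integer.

#0=c has no predecessor
#1=i has no predecessor
#2=e depends on [0:c]
#3=i depends on [1:i]
#4=a has no predecessor
#5=c depends on [2:e]
#6=i depends on [3:i]
#7=i depends on [6:i]
#8=e depends on [5:c]
sources: [0:c, 1:i, 4:a]
N(rest) = Σ N(rest − s) over sources s of rest; N(one piece) = 1:
  size 1 → [4]=1  [7]=1  [8]=1
  size 2 → [4,7]=2  [4,8]=2  [5,8]=1  [6,7]=1  [7,8]=2
  size 3 → [2,5,8]=1  [3,6,7]=1  [4,5,8]=3  [4,6,7]=3  [4,7,8]=6  [5,7,8]=3  [6,7,8]=3
  size 4 → [0,2,5,8]=1  [1,3,6,7]=1  [2,4,5,8]=4  [2,5,7,8]=4  [3,4,6,7]=4  [3,6,7,8]=4  [4,5,7,8]=12  [4,6,7,8]=12  [5,6,7,8]=6
  size 5 → [0,2,4,5,8]=5  [0,2,5,7,8]=5  [1,3,4,6,7]=5  [1,3,6,7,8]=5  [2,4,5,7,8]=20  [2,5,6,7,8]=10  [3,4,6,7,8]=20  [3,5,6,7,8]=10  [4,5,6,7,8]=30
  size 6 → [0,2,4,5,7,8]=30  [0,2,5,6,7,8]=15  [1,3,4,6,7,8]=30  [1,3,5,6,7,8]=15  [2,3,5,6,7,8]=20  [2,4,5,6,7,8]=60  [3,4,5,6,7,8]=60
  size 7 → [0,2,3,5,6,7,8]=35  [0,2,4,5,6,7,8]=105  [1,2,3,5,6,7,8]=35  [1,3,4,5,6,7,8]=105  [2,3,4,5,6,7,8]=140
  first=0(c) contributes 280
  first=1(i) contributes 280
  first=4(a) contributes 70
|[w]| = 630

630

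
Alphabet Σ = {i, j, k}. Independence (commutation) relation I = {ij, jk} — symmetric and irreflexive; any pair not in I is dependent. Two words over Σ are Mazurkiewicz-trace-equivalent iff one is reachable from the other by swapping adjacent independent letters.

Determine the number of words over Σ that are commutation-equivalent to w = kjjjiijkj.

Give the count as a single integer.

126

drop 0:k onto floor
drop 1:j onto floor
drop 2:j onto {1:j}
drop 3:j onto {2:j}
drop 4:i onto {0:k}
drop 5:i onto {4:i}
drop 6:j onto {3:j}
drop 7:k onto {5:i}
drop 8:j onto {6:j}
ground layer = {0:k, 1:j}
drop-orders for the pieces not yet dropped (sum over which currently-grounded one goes next):
  1 to go: {7} 1  {8} 1
  2 to go: {5,7} 1  {6,8} 1  {7,8} 2
  3 to go: {3,6,8} 1  {4,5,7} 1  {5,7,8} 3  {6,7,8} 3
  4 to go: {0,4,5,7} 1  {2,3,6,8} 1  {3,6,7,8} 4  {4,5,7,8} 4  {5,6,7,8} 6
  5 to go: {0,4,5,7,8} 5  {1,2,3,6,8} 1  {2,3,6,7,8} 5  {3,5,6,7,8} 10  {4,5,6,7,8} 10
  6 to go: {0,4,5,6,7,8} 15  {1,2,3,6,7,8} 6  {2,3,5,6,7,8} 15  {3,4,5,6,7,8} 20
  7 to go: {0,3,4,5,6,7,8} 35  {1,2,3,5,6,7,8} 21  {2,3,4,5,6,7,8} 35
  if 0:k drops first: 56 orders
  if 1:j drops first: 70 orders
heap linearizations: 126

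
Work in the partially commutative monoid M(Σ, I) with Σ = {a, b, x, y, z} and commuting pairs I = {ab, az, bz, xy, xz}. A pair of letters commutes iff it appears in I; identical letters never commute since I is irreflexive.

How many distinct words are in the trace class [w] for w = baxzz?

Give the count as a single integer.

drop 0:b onto floor
drop 1:a onto floor
drop 2:x onto {0:b, 1:a}
drop 3:z onto floor
drop 4:z onto {3:z}
ground layer = {0:b, 1:a, 3:z}
drop-orders for the pieces not yet dropped (sum over which currently-grounded one goes next):
  1 to go: {2} 1  {4} 1
  2 to go: {0,2} 1  {1,2} 1  {2,4} 2  {3,4} 1
  3 to go: {0,1,2} 2  {0,2,4} 3  {1,2,4} 3  {2,3,4} 3
  if 0:b drops first: 6 orders
  if 1:a drops first: 6 orders
  if 3:z drops first: 8 orders
heap linearizations: 20

20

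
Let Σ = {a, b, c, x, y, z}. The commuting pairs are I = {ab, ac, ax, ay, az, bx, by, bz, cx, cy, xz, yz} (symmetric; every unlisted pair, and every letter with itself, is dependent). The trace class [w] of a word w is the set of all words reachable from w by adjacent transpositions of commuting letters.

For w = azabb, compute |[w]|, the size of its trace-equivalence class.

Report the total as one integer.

drop 0:a onto floor
drop 1:z onto floor
drop 2:a onto {0:a}
drop 3:b onto floor
drop 4:b onto {3:b}
ground layer = {0:a, 1:z, 3:b}
drop-orders for the pieces not yet dropped (sum over which currently-grounded one goes next):
  1 to go: {1} 1  {2} 1  {4} 1
  2 to go: {0,2} 1  {1,2} 2  {1,4} 2  {2,4} 2  {3,4} 1
  3 to go: {0,1,2} 3  {0,2,4} 3  {1,2,4} 6  {1,3,4} 3  {2,3,4} 3
  if 0:a drops first: 12 orders
  if 1:z drops first: 6 orders
  if 3:b drops first: 12 orders
heap linearizations: 30

30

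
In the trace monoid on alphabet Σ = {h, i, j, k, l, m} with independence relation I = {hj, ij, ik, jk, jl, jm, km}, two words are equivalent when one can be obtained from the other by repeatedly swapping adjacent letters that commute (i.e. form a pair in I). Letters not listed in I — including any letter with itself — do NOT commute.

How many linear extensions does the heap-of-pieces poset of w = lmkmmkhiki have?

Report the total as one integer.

30

#0=l has no predecessor
#1=m depends on [0:l]
#2=k depends on [0:l]
#3=m depends on [1:m]
#4=m depends on [3:m]
#5=k depends on [2:k]
#6=h depends on [4:m, 5:k]
#7=i depends on [6:h]
#8=k depends on [6:h]
#9=i depends on [7:i]
sources: [0:l]
N(rest) = Σ N(rest − s) over sources s of rest; N(one piece) = 1:
  size 1 → [8]=1  [9]=1
  size 2 → [7,9]=1  [8,9]=2
  size 3 → [7,8,9]=3
  size 4 → [6,7,8,9]=3
  size 5 → [4,6,7,8,9]=3  [5,6,7,8,9]=3
  size 6 → [2,5,6,7,8,9]=3  [3,4,6,7,8,9]=3  [4,5,6,7,8,9]=6
  size 7 → [1,3,4,6,7,8,9]=3  [2,4,5,6,7,8,9]=9  [3,4,5,6,7,8,9]=9
  size 8 → [1,3,4,5,6,7,8,9]=12  [2,3,4,5,6,7,8,9]=18
  first=0(l) contributes 30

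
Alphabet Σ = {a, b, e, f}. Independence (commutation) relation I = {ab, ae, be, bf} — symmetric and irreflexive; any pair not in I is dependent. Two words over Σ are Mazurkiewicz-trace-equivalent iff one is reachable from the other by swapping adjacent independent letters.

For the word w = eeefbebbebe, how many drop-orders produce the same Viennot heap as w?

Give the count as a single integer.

0(e) covers ∅
1(e) covers 0:e
2(e) covers 1:e
3(f) covers 2:e
4(b) covers ∅
5(e) covers 3:f
6(b) covers 4:b
7(b) covers 6:b
8(e) covers 5:e
9(b) covers 7:b
10(e) covers 8:e
floor of heap: 0:e, 4:b
completions by unplaced set U, small U first (add the entries for U minus each lowest piece of U):
  |U|=1: {9}:1  {10}:1
  |U|=2: {7,9}:1  {8,10}:1  {9,10}:2
  |U|=3: {5,8,10}:1  {6,7,9}:1  {7,9,10}:3  {8,9,10}:3
  |U|=4: {3,5,8,10}:1  {4,6,7,9}:1  {5,8,9,10}:4  {6,7,9,10}:4  {7,8,9,10}:6
  |U|=5: {2,3,5,8,10}:1  {3,5,8,9,10}:5  {4,6,7,9,10}:5  {5,7,8,9,10}:10  {6,7,8,9,10}:10
  |U|=6: {1,2,3,5,8,10}:1  {2,3,5,8,9,10}:6  {3,5,7,8,9,10}:15  {4,6,7,8,9,10}:15  {5,6,7,8,9,10}:20
  |U|=7: {0,1,2,3,5,8,10}:1  {1,2,3,5,8,9,10}:7  {2,3,5,7,8,9,10}:21  {3,5,6,7,8,9,10}:35  {4,5,6,7,8,9,10}:35
  |U|=8: {0,1,2,3,5,8,9,10}:8  {1,2,3,5,7,8,9,10}:28  {2,3,5,6,7,8,9,10}:56  {3,4,5,6,7,8,9,10}:70
  |U|=9: {0,1,2,3,5,7,8,9,10}:36  {1,2,3,5,6,7,8,9,10}:84  {2,3,4,5,6,7,8,9,10}:126
  start at 0(e): 210
  start at 4(b): 120
sum over floor = 330

330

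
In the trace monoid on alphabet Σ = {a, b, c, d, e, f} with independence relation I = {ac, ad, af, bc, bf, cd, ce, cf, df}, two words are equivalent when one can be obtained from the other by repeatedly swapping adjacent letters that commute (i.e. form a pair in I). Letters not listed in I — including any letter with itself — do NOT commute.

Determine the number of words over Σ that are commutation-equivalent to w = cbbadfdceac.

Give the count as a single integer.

drop 0:c onto floor
drop 1:b onto floor
drop 2:b onto {1:b}
drop 3:a onto {2:b}
drop 4:d onto {2:b}
drop 5:f onto floor
drop 6:d onto {4:d}
drop 7:c onto {0:c}
drop 8:e onto {3:a, 5:f, 6:d}
drop 9:a onto {8:e}
drop 10:c onto {7:c}
ground layer = {0:c, 1:b, 5:f}
drop-orders for the pieces not yet dropped (sum over which currently-grounded one goes next):
  1 to go: {9} 1  {10} 1
  2 to go: {7,10} 1  {8,9} 1  {9,10} 2
  3 to go: {0,7,10} 1  {3,8,9} 1  {5,8,9} 1  {6,8,9} 1  {7,9,10} 3  {8,9,10} 3
  4 to go: {0,7,9,10} 4  {3,5,8,9} 2  {3,6,8,9} 2  {3,8,9,10} 4  {4,6,8,9} 1  {5,6,8,9} 2  {5,8,9,10} 4  {6,8,9,10} 4  {7,8,9,10} 6
  5 to go: {0,7,8,9,10} 10  {3,4,6,8,9} 3  {3,5,6,8,9} 6  {3,5,8,9,10} 10  {3,6,8,9,10} 10  {3,7,8,9,10} 10  {4,5,6,8,9} 3  {4,6,8,9,10} 5  {5,6,8,9,10} 10  {5,7,8,9,10} 10  {6,7,8,9,10} 10
  6 to go: {0,3,7,8,9,10} 20  {0,5,7,8,9,10} 20  {0,6,7,8,9,10} 20  {2,3,4,6,8,9} 3  {3,4,5,6,8,9} 12  {3,4,6,8,9,10} 18  {3,5,6,8,9,10} 36  {3,5,7,8,9,10} 30  {3,6,7,8,9,10} 30  {4,5,6,8,9,10} 18  {4,6,7,8,9,10} 15  {5,6,7,8,9,10} 30
  7 to go: {0,3,5,7,8,9,10} 70  {0,3,6,7,8,9,10} 70  {0,4,6,7,8,9,10} 35  {0,5,6,7,8,9,10} 70  {1,2,3,4,6,8,9} 3  {2,3,4,5,6,8,9} 15  {2,3,4,6,8,9,10} 21  {3,4,5,6,8,9,10} 84  {3,4,6,7,8,9,10} 63  {3,5,6,7,8,9,10} 126  {4,5,6,7,8,9,10} 63
  8 to go: {0,3,4,6,7,8,9,10} 168  {0,3,5,6,7,8,9,10} 336  {0,4,5,6,7,8,9,10} 168  {1,2,3,4,5,6,8,9} 18  {1,2,3,4,6,8,9,10} 24  {2,3,4,5,6,8,9,10} 120  {2,3,4,6,7,8,9,10} 84  {3,4,5,6,7,8,9,10} 336
  9 to go: {0,2,3,4,6,7,8,9,10} 252  {0,3,4,5,6,7,8,9,10} 1008  {1,2,3,4,5,6,8,9,10} 162  {1,2,3,4,6,7,8,9,10} 108  {2,3,4,5,6,7,8,9,10} 540
  if 0:c drops first: 810 orders
  if 1:b drops first: 1800 orders
  if 5:f drops first: 360 orders
heap linearizations: 2970

2970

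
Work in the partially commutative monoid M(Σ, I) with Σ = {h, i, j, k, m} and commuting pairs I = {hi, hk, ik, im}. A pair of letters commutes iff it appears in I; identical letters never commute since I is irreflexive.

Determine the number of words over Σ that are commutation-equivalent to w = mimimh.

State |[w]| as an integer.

15

piece 0:m — minimal
piece 1:i — minimal
piece 2:m rests on {0:m}
piece 3:i rests on {1:i}
piece 4:m rests on {2:m}
piece 5:h rests on {4:m}
minimal pieces: {0:m, 1:i}
ways to finish when only these pieces remain (= sum over removing one remaining piece with nothing left below it):
  1 left: {3}→1  {5}→1
  2 left: {1,3}→1  {3,5}→2  {4,5}→1
  3 left: {1,3,5}→3  {2,4,5}→1  {3,4,5}→3
  4 left: {0,2,4,5}→1  {1,3,4,5}→6  {2,3,4,5}→4
  placing 0:m first → 10 extensions
  placing 1:i first → 5 extensions
total linear extensions = 15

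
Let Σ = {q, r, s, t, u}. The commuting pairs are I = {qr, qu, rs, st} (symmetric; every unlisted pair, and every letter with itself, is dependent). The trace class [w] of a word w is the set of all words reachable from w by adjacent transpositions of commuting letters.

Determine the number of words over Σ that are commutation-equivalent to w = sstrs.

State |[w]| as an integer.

10

piece 0:s — minimal
piece 1:s rests on {0:s}
piece 2:t — minimal
piece 3:r rests on {2:t}
piece 4:s rests on {1:s}
minimal pieces: {0:s, 2:t}
ways to finish when only these pieces remain (= sum over removing one remaining piece with nothing left below it):
  1 left: {3}→1  {4}→1
  2 left: {1,4}→1  {2,3}→1  {3,4}→2
  3 left: {0,1,4}→1  {1,3,4}→3  {2,3,4}→3
  placing 0:s first → 6 extensions
  placing 2:t first → 4 extensions
total linear extensions = 10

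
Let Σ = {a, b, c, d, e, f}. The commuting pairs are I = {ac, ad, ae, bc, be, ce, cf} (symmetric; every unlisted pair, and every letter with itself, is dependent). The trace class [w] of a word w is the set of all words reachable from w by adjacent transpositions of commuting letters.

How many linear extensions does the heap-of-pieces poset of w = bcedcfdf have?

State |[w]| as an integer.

drop 0:b onto floor
drop 1:c onto floor
drop 2:e onto floor
drop 3:d onto {0:b, 1:c, 2:e}
drop 4:c onto {3:d}
drop 5:f onto {3:d}
drop 6:d onto {4:c, 5:f}
drop 7:f onto {6:d}
ground layer = {0:b, 1:c, 2:e}
drop-orders for the pieces not yet dropped (sum over which currently-grounded one goes next):
  1 to go: {7} 1
  2 to go: {6,7} 1
  3 to go: {4,6,7} 1  {5,6,7} 1
  4 to go: {4,5,6,7} 2
  5 to go: {3,4,5,6,7} 2
  6 to go: {0,3,4,5,6,7} 2  {1,3,4,5,6,7} 2  {2,3,4,5,6,7} 2
  if 0:b drops first: 4 orders
  if 1:c drops first: 4 orders
  if 2:e drops first: 4 orders
heap linearizations: 12

12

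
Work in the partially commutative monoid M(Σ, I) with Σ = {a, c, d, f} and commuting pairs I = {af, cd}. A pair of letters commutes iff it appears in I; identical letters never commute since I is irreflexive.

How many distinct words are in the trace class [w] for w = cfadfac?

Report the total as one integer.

0(c) covers ∅
1(f) covers 0:c
2(a) covers 0:c
3(d) covers 1:f, 2:a
4(f) covers 3:d
5(a) covers 3:d
6(c) covers 4:f, 5:a
floor of heap: 0:c
completions by unplaced set U, small U first (add the entries for U minus each lowest piece of U):
  |U|=1: {6}:1
  |U|=2: {4,6}:1  {5,6}:1
  |U|=3: {4,5,6}:2
  |U|=4: {3,4,5,6}:2
  |U|=5: {1,3,4,5,6}:2  {2,3,4,5,6}:2
  start at 0(c): 4

4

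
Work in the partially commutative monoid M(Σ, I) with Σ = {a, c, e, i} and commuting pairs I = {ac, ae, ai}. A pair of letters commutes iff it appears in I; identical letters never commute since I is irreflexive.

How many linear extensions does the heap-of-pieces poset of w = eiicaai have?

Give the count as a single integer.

21

drop 0:e onto floor
drop 1:i onto {0:e}
drop 2:i onto {1:i}
drop 3:c onto {2:i}
drop 4:a onto floor
drop 5:a onto {4:a}
drop 6:i onto {3:c}
ground layer = {0:e, 4:a}
drop-orders for the pieces not yet dropped (sum over which currently-grounded one goes next):
  1 to go: {5} 1  {6} 1
  2 to go: {3,6} 1  {4,5} 1  {5,6} 2
  3 to go: {2,3,6} 1  {3,5,6} 3  {4,5,6} 3
  4 to go: {1,2,3,6} 1  {2,3,5,6} 4  {3,4,5,6} 6
  5 to go: {0,1,2,3,6} 1  {1,2,3,5,6} 5  {2,3,4,5,6} 10
  if 0:e drops first: 15 orders
  if 4:a drops first: 6 orders
heap linearizations: 21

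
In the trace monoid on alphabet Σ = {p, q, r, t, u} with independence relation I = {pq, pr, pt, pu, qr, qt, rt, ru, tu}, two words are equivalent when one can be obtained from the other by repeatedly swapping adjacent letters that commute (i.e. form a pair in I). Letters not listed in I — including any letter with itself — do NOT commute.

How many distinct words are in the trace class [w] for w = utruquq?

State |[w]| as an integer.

0(u) covers ∅
1(t) covers ∅
2(r) covers ∅
3(u) covers 0:u
4(q) covers 3:u
5(u) covers 4:q
6(q) covers 5:u
floor of heap: 0:u, 1:t, 2:r
completions by unplaced set U, small U first (add the entries for U minus each lowest piece of U):
  |U|=1: {1}:1  {2}:1  {6}:1
  |U|=2: {1,2}:2  {1,6}:2  {2,6}:2  {5,6}:1
  |U|=3: {1,2,6}:6  {1,5,6}:3  {2,5,6}:3  {4,5,6}:1
  |U|=4: {1,2,5,6}:12  {1,4,5,6}:4  {2,4,5,6}:4  {3,4,5,6}:1
  |U|=5: {0,3,4,5,6}:1  {1,2,4,5,6}:20  {1,3,4,5,6}:5  {2,3,4,5,6}:5
  start at 0(u): 30
  start at 1(t): 6
  start at 2(r): 6
sum over floor = 42

42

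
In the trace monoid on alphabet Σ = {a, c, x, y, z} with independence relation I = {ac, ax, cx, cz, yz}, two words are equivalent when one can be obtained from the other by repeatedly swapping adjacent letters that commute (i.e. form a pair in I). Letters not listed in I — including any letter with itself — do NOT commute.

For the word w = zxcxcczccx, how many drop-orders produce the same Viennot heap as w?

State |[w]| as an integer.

piece 0:z — minimal
piece 1:x rests on {0:z}
piece 2:c — minimal
piece 3:x rests on {1:x}
piece 4:c rests on {2:c}
piece 5:c rests on {4:c}
piece 6:z rests on {3:x}
piece 7:c rests on {5:c}
piece 8:c rests on {7:c}
piece 9:x rests on {6:z}
minimal pieces: {0:z, 2:c}
ways to finish when only these pieces remain (= sum over removing one remaining piece with nothing left below it):
  1 left: {8}→1  {9}→1
  2 left: {6,9}→1  {7,8}→1  {8,9}→2
  3 left: {3,6,9}→1  {5,7,8}→1  {6,8,9}→3  {7,8,9}→3
  4 left: {1,3,6,9}→1  {3,6,8,9}→4  {4,5,7,8}→1  {5,7,8,9}→4  {6,7,8,9}→6
  5 left: {0,1,3,6,9}→1  {1,3,6,8,9}→5  {2,4,5,7,8}→1  {3,6,7,8,9}→10  {4,5,7,8,9}→5  {5,6,7,8,9}→10
  6 left: {0,1,3,6,8,9}→6  {1,3,6,7,8,9}→15  {2,4,5,7,8,9}→6  {3,5,6,7,8,9}→20  {4,5,6,7,8,9}→15
  7 left: {0,1,3,6,7,8,9}→21  {1,3,5,6,7,8,9}→35  {2,4,5,6,7,8,9}→21  {3,4,5,6,7,8,9}→35
  8 left: {0,1,3,5,6,7,8,9}→56  {1,3,4,5,6,7,8,9}→70  {2,3,4,5,6,7,8,9}→56
  placing 0:z first → 126 extensions
  placing 2:c first → 126 extensions
total linear extensions = 252

252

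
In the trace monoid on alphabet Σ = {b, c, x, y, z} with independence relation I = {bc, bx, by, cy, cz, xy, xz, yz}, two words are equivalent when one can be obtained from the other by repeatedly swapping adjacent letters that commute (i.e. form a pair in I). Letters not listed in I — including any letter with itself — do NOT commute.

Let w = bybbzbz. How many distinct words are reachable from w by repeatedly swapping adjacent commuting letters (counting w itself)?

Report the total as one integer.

piece 0:b — minimal
piece 1:y — minimal
piece 2:b rests on {0:b}
piece 3:b rests on {2:b}
piece 4:z rests on {3:b}
piece 5:b rests on {4:z}
piece 6:z rests on {5:b}
minimal pieces: {0:b, 1:y}
ways to finish when only these pieces remain (= sum over removing one remaining piece with nothing left below it):
  1 left: {1}→1  {6}→1
  2 left: {1,6}→2  {5,6}→1
  3 left: {1,5,6}→3  {4,5,6}→1
  4 left: {1,4,5,6}→4  {3,4,5,6}→1
  5 left: {1,3,4,5,6}→5  {2,3,4,5,6}→1
  placing 0:b first → 6 extensions
  placing 1:y first → 1 extensions
total linear extensions = 7

7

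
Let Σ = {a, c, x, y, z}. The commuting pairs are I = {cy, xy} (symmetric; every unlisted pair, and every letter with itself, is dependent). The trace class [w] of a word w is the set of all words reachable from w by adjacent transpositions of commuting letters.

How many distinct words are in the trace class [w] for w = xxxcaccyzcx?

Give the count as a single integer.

drop 0:x onto floor
drop 1:x onto {0:x}
drop 2:x onto {1:x}
drop 3:c onto {2:x}
drop 4:a onto {3:c}
drop 5:c onto {4:a}
drop 6:c onto {5:c}
drop 7:y onto {4:a}
drop 8:z onto {6:c, 7:y}
drop 9:c onto {8:z}
drop 10:x onto {9:c}
ground layer = {0:x}
drop-orders for the pieces not yet dropped (sum over which currently-grounded one goes next):
  1 to go: {10} 1
  2 to go: {9,10} 1
  3 to go: {8,9,10} 1
  4 to go: {6,8,9,10} 1  {7,8,9,10} 1
  5 to go: {5,6,8,9,10} 1  {6,7,8,9,10} 2
  6 to go: {5,6,7,8,9,10} 3
  7 to go: {4,5,6,7,8,9,10} 3
  8 to go: {3,4,5,6,7,8,9,10} 3
  9 to go: {2,3,4,5,6,7,8,9,10} 3
  if 0:x drops first: 3 orders

3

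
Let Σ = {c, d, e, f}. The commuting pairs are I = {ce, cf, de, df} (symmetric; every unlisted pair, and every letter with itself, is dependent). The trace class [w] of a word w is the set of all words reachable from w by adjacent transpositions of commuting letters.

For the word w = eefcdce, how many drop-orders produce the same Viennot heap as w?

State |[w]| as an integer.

35

#0=e has no predecessor
#1=e depends on [0:e]
#2=f depends on [1:e]
#3=c has no predecessor
#4=d depends on [3:c]
#5=c depends on [4:d]
#6=e depends on [2:f]
sources: [0:e, 3:c]
N(rest) = Σ N(rest − s) over sources s of rest; N(one piece) = 1:
  size 1 → [5]=1  [6]=1
  size 2 → [2,6]=1  [4,5]=1  [5,6]=2
  size 3 → [1,2,6]=1  [2,5,6]=3  [3,4,5]=1  [4,5,6]=3
  size 4 → [0,1,2,6]=1  [1,2,5,6]=4  [2,4,5,6]=6  [3,4,5,6]=4
  size 5 → [0,1,2,5,6]=5  [1,2,4,5,6]=10  [2,3,4,5,6]=10
  first=0(e) contributes 20
  first=3(c) contributes 15
|[w]| = 35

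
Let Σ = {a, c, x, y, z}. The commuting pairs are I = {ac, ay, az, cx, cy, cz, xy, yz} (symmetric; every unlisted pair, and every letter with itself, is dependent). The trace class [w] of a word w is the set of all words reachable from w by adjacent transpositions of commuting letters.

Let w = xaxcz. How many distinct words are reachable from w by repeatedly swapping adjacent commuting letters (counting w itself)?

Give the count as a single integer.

5

piece 0:x — minimal
piece 1:a rests on {0:x}
piece 2:x rests on {1:a}
piece 3:c — minimal
piece 4:z rests on {2:x}
minimal pieces: {0:x, 3:c}
ways to finish when only these pieces remain (= sum over removing one remaining piece with nothing left below it):
  1 left: {3}→1  {4}→1
  2 left: {2,4}→1  {3,4}→2
  3 left: {1,2,4}→1  {2,3,4}→3
  placing 0:x first → 4 extensions
  placing 3:c first → 1 extensions
total linear extensions = 5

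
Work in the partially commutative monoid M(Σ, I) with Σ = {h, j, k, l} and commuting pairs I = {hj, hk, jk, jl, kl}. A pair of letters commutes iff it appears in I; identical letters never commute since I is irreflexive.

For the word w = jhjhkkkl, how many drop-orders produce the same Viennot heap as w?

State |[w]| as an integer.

piece 0:j — minimal
piece 1:h — minimal
piece 2:j rests on {0:j}
piece 3:h rests on {1:h}
piece 4:k — minimal
piece 5:k rests on {4:k}
piece 6:k rests on {5:k}
piece 7:l rests on {3:h}
minimal pieces: {0:j, 1:h, 4:k}
ways to finish when only these pieces remain (= sum over removing one remaining piece with nothing left below it):
  1 left: {2}→1  {6}→1  {7}→1
  2 left: {0,2}→1  {2,6}→2  {2,7}→2  {3,7}→1  {5,6}→1  {6,7}→2
  3 left: {0,2,6}→3  {0,2,7}→3  {1,3,7}→1  {2,3,7}→3  {2,5,6}→3  {2,6,7}→6  {3,6,7}→3  {4,5,6}→1  {5,6,7}→3
  4 left: {0,2,3,7}→6  {0,2,5,6}→6  {0,2,6,7}→12  {1,2,3,7}→4  {1,3,6,7}→4  {2,3,6,7}→12  {2,4,5,6}→4  {2,5,6,7}→12  {3,5,6,7}→6  {4,5,6,7}→4
  5 left: {0,1,2,3,7}→10  {0,2,3,6,7}→30  {0,2,4,5,6}→10  {0,2,5,6,7}→30  {1,2,3,6,7}→20  {1,3,5,6,7}→10  {2,3,5,6,7}→30  {2,4,5,6,7}→20  {3,4,5,6,7}→10
  6 left: {0,1,2,3,6,7}→60  {0,2,3,5,6,7}→90  {0,2,4,5,6,7}→60  {1,2,3,5,6,7}→60  {1,3,4,5,6,7}→20  {2,3,4,5,6,7}→60
  placing 0:j first → 140 extensions
  placing 1:h first → 210 extensions
  placing 4:k first → 210 extensions
total linear extensions = 560

560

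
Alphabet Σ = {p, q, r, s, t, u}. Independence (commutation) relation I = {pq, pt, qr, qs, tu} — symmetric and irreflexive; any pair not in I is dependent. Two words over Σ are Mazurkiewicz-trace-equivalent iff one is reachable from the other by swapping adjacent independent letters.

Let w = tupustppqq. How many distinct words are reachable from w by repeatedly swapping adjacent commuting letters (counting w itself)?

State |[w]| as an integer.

40

piece 0:t — minimal
piece 1:u — minimal
piece 2:p rests on {1:u}
piece 3:u rests on {2:p}
piece 4:s rests on {0:t, 3:u}
piece 5:t rests on {4:s}
piece 6:p rests on {4:s}
piece 7:p rests on {6:p}
piece 8:q rests on {5:t}
piece 9:q rests on {8:q}
minimal pieces: {0:t, 1:u}
ways to finish when only these pieces remain (= sum over removing one remaining piece with nothing left below it):
  1 left: {7}→1  {9}→1
  2 left: {6,7}→1  {7,9}→2  {8,9}→1
  3 left: {5,8,9}→1  {6,7,9}→3  {7,8,9}→3
  4 left: {5,7,8,9}→4  {6,7,8,9}→6
  5 left: {5,6,7,8,9}→10
  6 left: {4,5,6,7,8,9}→10
  7 left: {0,4,5,6,7,8,9}→10  {3,4,5,6,7,8,9}→10
  8 left: {0,3,4,5,6,7,8,9}→20  {2,3,4,5,6,7,8,9}→10
  placing 0:t first → 10 extensions
  placing 1:u first → 30 extensions
total linear extensions = 40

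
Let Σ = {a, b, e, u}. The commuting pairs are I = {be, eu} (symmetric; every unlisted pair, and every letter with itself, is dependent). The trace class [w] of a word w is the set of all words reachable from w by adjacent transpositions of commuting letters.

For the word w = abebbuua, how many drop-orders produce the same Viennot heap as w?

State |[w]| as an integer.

6

drop 0:a onto floor
drop 1:b onto {0:a}
drop 2:e onto {0:a}
drop 3:b onto {1:b}
drop 4:b onto {3:b}
drop 5:u onto {4:b}
drop 6:u onto {5:u}
drop 7:a onto {2:e, 6:u}
ground layer = {0:a}
drop-orders for the pieces not yet dropped (sum over which currently-grounded one goes next):
  1 to go: {7} 1
  2 to go: {2,7} 1  {6,7} 1
  3 to go: {2,6,7} 2  {5,6,7} 1
  4 to go: {2,5,6,7} 3  {4,5,6,7} 1
  5 to go: {2,4,5,6,7} 4  {3,4,5,6,7} 1
  6 to go: {1,3,4,5,6,7} 1  {2,3,4,5,6,7} 5
  if 0:a drops first: 6 orders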